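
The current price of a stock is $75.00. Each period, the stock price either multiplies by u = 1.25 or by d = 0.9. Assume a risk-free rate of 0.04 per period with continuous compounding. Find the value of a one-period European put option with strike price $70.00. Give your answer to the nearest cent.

$1.44

Risk-neutral probability p = (e^0.04 − 0.9)/(1.25 − 0.9) = 0.1408/0.3500 = 0.4023
Terminal stock prices: S_u = 93.75, S_d = 67.5
Terminal payoffs (K − S): max(-23.75, 0) = 0, max(2.5, 0) = 2.5
Node 0 (S = 75): V_0 = e^(−0.04)·[0.4023·0.0000 + 0.5977·2.5000] = 1.4356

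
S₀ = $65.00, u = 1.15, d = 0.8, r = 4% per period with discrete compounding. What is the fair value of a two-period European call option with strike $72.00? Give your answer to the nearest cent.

$6.07

Risk-neutral probability p = (1 + 0.04 − 0.8)/(1.15 − 0.8) = 0.2400/0.3500 = 0.6857
Terminal stock prices: S_uu = 85.96, S_ud = 59.8, S_dd = 41.6
Terminal payoffs (S − K): max(13.96, 0) = 13.96, max(-12.2, 0) = 0, max(-30.4, 0) = 0
Node u (S = 74.75): V_u = 1/1.04·[0.6857·13.9625 + 0.3143·0.0000] = 9.2060
Node d (S = 52): V_d = 1/1.04·[0.6857·0.0000 + 0.3143·0.0000] = 0.0000
Node 0 (S = 65): V_0 = 1/1.04·[0.6857·9.2060 + 0.3143·0.0000] = 6.0699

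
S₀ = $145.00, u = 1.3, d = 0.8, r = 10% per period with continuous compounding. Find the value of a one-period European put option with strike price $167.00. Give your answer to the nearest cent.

$17.98

Risk-neutral probability p = (e^0.1 − 0.8)/(1.3 − 0.8) = 0.3052/0.5000 = 0.6103
Terminal stock prices: S_u = 188.5, S_d = 116
Terminal payoffs (K − S): max(-21.5, 0) = 0, max(51, 0) = 51
Node 0 (S = 145): V_0 = e^(−0.1)·[0.6103·0.0000 + 0.3897·51.0000] = 17.9814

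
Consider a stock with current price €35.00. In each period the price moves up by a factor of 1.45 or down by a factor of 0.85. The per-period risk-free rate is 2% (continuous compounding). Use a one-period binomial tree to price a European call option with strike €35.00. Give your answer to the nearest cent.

Risk-neutral probability p = (e^0.02 − 0.85)/(1.45 − 0.85) = 0.1702/0.6000 = 0.2837
Terminal stock prices: S_u = 50.75, S_d = 29.75
Terminal payoffs (S − K): max(15.75, 0) = 15.75, max(-5.25, 0) = 0
Node 0 (S = 35): V_0 = e^(−0.02)·[0.2837·15.7500 + 0.7163·0.0000] = 4.3793

€4.38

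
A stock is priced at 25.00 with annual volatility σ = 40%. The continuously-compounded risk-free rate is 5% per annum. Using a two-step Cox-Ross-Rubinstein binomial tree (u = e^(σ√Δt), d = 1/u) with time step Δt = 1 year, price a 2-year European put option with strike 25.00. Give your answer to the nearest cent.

CRR parameters: u = e^(σ√Δt) = e^(0.4·√1) = 1.4918, d = 1/u = 0.6703
Per-period rate: rΔt = 0.05·1 = 0.05, so R = e^0.05 = 1.0513
Risk-neutral probability p = (e^0.05 − 0.6703)/(1.4918 − 0.6703) = 0.3810/0.8215 = 0.4637
Terminal stock prices: S_uu = 55.64, S_ud = 25, S_dd = 11.23
Terminal payoffs (K − S): max(-30.64, 0) = 0, max(0, 0) = 0, max(13.77, 0) = 13.77
Node u (S = 37.3): V_u = e^(−0.05)·[0.4637·0.0000 + 0.5363·0.0000] = 0.0000
Node d (S = 16.76): V_d = e^(−0.05)·[0.4637·0.0000 + 0.5363·13.7668] = 7.0227
Node 0 (S = 25): V_0 = e^(−0.05)·[0.4637·0.0000 + 0.5363·7.0227] = 3.5825

3.58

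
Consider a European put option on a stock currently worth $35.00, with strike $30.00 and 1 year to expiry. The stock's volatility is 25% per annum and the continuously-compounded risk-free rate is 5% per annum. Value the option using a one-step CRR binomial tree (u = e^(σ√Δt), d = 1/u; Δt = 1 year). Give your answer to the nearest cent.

$1.20

CRR parameters: u = e^(σ√Δt) = e^(0.25·√1) = 1.2840, d = 1/u = 0.7788
Per-period rate: rΔt = 0.05·1 = 0.05, so R = e^0.05 = 1.0513
Risk-neutral probability p = (e^0.05 − 0.7788)/(1.2840 − 0.7788) = 0.2725/0.5052 = 0.5393
Terminal stock prices: S_u = 44.94, S_d = 27.26
Terminal payoffs (K − S): max(-14.94, 0) = 0, max(2.742, 0) = 2.742
Node 0 (S = 35): V_0 = e^(−0.05)·[0.5393·0.0000 + 0.4607·2.7420] = 1.2016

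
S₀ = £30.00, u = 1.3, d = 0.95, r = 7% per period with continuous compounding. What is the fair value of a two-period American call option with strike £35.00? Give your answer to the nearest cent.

Risk-neutral probability p = (e^0.07 − 0.95)/(1.3 − 0.95) = 0.1225/0.3500 = 0.3500
Terminal stock prices: S_uu = 50.7, S_ud = 37.05, S_dd = 27.07
Terminal payoffs (S − K): max(15.7, 0) = 15.7, max(2.05, 0) = 2.05, max(-7.925, 0) = 0
Node u (S = 39): continuation = e^(−0.07)·[0.3500·15.7000 + 0.6500·2.0500] = 6.3662; exercise value = 4.0000 ≤ continuation, so V_u = 6.3662
Node d (S = 28.5): continuation = e^(−0.07)·[0.3500·2.0500 + 0.6500·0.0000] = 0.6690; exercise value = 0.0000 ≤ continuation, so V_d = 0.6690
Node 0 (S = 30): continuation = e^(−0.07)·[0.3500·6.3662 + 0.6500·0.6690] = 2.4831; exercise value = 0.0000 ≤ continuation, so V_0 = 2.4831

£2.48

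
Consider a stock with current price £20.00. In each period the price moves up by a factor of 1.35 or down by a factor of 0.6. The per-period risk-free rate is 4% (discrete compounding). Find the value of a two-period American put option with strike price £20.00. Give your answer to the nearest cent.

£4.03

Risk-neutral probability p = (1 + 0.04 − 0.6)/(1.35 − 0.6) = 0.4400/0.7500 = 0.5867
Terminal stock prices: S_uu = 36.45, S_ud = 16.2, S_dd = 7.2
Terminal payoffs (K − S): max(-16.45, 0) = 0, max(3.8, 0) = 3.8, max(12.8, 0) = 12.8
Node u (S = 27): continuation = 1/1.04·[0.5867·0.0000 + 0.4133·3.8000] = 1.5103; exercise value = 0.0000 ≤ continuation, so V_u = 1.5103
Node d (S = 12): continuation = 1/1.04·[0.5867·3.8000 + 0.4133·12.8000] = 7.2308; exercise value = 8.0000 > continuation, so V_d = 8.0000 (exercise)
Node 0 (S = 20): continuation = 1/1.04·[0.5867·1.5103 + 0.4133·8.0000] = 4.0314; exercise value = 0.0000 ≤ continuation, so V_0 = 4.0314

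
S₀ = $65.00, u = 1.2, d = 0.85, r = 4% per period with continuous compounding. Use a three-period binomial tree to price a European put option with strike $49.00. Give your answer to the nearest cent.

$0.76

Risk-neutral probability p = (e^0.04 − 0.85)/(1.2 − 0.85) = 0.1908/0.3500 = 0.5452
Terminal stock prices: S_uuu = 112.3, S_uud = 79.56, S_udd = 56.35, S_ddd = 39.92
Terminal payoffs (K − S): max(-63.32, 0) = 0, max(-30.56, 0) = 0, max(-7.355, 0) = 0, max(9.082, 0) = 9.082
Node uu (S = 93.6): V_uu = e^(−0.04)·[0.5452·0.0000 + 0.4548·0.0000] = 0.0000
Node ud (S = 66.3): V_ud = e^(−0.04)·[0.5452·0.0000 + 0.4548·0.0000] = 0.0000
Node dd (S = 46.96): V_dd = e^(−0.04)·[0.5452·0.0000 + 0.4548·9.0819] = 3.9687
Node u (S = 78): V_u = e^(−0.04)·[0.5452·0.0000 + 0.4548·0.0000] = 0.0000
Node d (S = 55.25): V_d = e^(−0.04)·[0.5452·0.0000 + 0.4548·3.9687] = 1.7343
Node 0 (S = 65): V_0 = e^(−0.04)·[0.5452·0.0000 + 0.4548·1.7343] = 0.7579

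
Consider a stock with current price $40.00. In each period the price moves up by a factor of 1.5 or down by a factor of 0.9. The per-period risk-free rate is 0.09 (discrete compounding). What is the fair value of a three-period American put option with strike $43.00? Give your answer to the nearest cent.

$4.39

Risk-neutral probability p = (1 + 0.09 − 0.9)/(1.5 − 0.9) = 0.1900/0.6000 = 0.3167
Terminal stock prices: S_uuu = 135, S_uud = 81, S_udd = 48.6, S_ddd = 29.16
Terminal payoffs (K − S): max(-92, 0) = 0, max(-38, 0) = 0, max(-5.6, 0) = 0, max(13.84, 0) = 13.84
Node uu (S = 90): continuation = 1/1.09·[0.3167·0.0000 + 0.6833·0.0000] = 0.0000; exercise value = 0.0000 ≤ continuation, so V_uu = 0.0000
Node ud (S = 54): continuation = 1/1.09·[0.3167·0.0000 + 0.6833·0.0000] = 0.0000; exercise value = 0.0000 ≤ continuation, so V_ud = 0.0000
Node dd (S = 32.4): continuation = 1/1.09·[0.3167·0.0000 + 0.6833·13.8400] = 8.6765; exercise value = 10.6000 > continuation, so V_dd = 10.6000 (exercise)
Node u (S = 60): continuation = 1/1.09·[0.3167·0.0000 + 0.6833·0.0000] = 0.0000; exercise value = 0.0000 ≤ continuation, so V_u = 0.0000
Node d (S = 36): continuation = 1/1.09·[0.3167·0.0000 + 0.6833·10.6000] = 6.6453; exercise value = 7.0000 > continuation, so V_d = 7.0000 (exercise)
Node 0 (S = 40): continuation = 1/1.09·[0.3167·0.0000 + 0.6833·7.0000] = 4.3884; exercise value = 3.0000 ≤ continuation, so V_0 = 4.3884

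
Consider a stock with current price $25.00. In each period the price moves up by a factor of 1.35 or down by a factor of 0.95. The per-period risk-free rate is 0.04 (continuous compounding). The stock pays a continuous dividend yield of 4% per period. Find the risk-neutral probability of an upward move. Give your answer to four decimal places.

Per-period risk-free factor R = e^0.04 = 1.0408; dividend-adjusted growth = e^(0.04−0.04) = 1.0000.
Risk-neutral probability p = (1.0000 − 0.95)/(1.35 − 0.95) = 0.0500/0.4000 = 0.1250

p = 0.1250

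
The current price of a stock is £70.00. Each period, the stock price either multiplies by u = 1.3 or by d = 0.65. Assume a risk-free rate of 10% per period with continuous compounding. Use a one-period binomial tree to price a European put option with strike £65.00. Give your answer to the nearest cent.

£5.29

Risk-neutral probability p = (e^0.1 − 0.65)/(1.3 − 0.65) = 0.4552/0.6500 = 0.7003
Terminal stock prices: S_u = 91, S_d = 45.5
Terminal payoffs (K − S): max(-26, 0) = 0, max(19.5, 0) = 19.5
Node 0 (S = 70): V_0 = e^(−0.1)·[0.7003·0.0000 + 0.2997·19.5000] = 5.2887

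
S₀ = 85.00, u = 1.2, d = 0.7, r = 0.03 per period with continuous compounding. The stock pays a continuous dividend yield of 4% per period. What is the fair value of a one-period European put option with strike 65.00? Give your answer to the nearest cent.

2.24

Per-period risk-free factor R = e^0.03 = 1.0305; dividend-adjusted growth = e^(0.03−0.04) = 0.9900.
Risk-neutral probability p = (0.9900 − 0.7)/(1.2 − 0.7) = 0.2900/0.5000 = 0.5801
Terminal stock prices: S_u = 102, S_d = 59.5
Terminal payoffs (K − S): max(-37, 0) = 0, max(5.5, 0) = 5.5
Node 0 (S = 85): V_0 = e^(−0.03)·[0.5801·0.0000 + 0.4199·5.5000] = 2.2412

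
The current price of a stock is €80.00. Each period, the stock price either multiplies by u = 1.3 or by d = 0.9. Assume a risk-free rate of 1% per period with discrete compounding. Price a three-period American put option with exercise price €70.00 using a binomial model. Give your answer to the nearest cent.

€4.32

Risk-neutral probability p = (1 + 0.01 − 0.9)/(1.3 − 0.9) = 0.1100/0.4000 = 0.2750
Terminal stock prices: S_uuu = 175.8, S_uud = 121.7, S_udd = 84.24, S_ddd = 58.32
Terminal payoffs (K − S): max(-105.8, 0) = 0, max(-51.68, 0) = 0, max(-14.24, 0) = 0, max(11.68, 0) = 11.68
Node uu (S = 135.2): continuation = 1/1.01·[0.2750·0.0000 + 0.7250·0.0000] = 0.0000; exercise value = 0.0000 ≤ continuation, so V_uu = 0.0000
Node ud (S = 93.6): continuation = 1/1.01·[0.2750·0.0000 + 0.7250·0.0000] = 0.0000; exercise value = 0.0000 ≤ continuation, so V_ud = 0.0000
Node dd (S = 64.8): continuation = 1/1.01·[0.2750·0.0000 + 0.7250·11.6800] = 8.3842; exercise value = 5.2000 ≤ continuation, so V_dd = 8.3842
Node u (S = 104): continuation = 1/1.01·[0.2750·0.0000 + 0.7250·0.0000] = 0.0000; exercise value = 0.0000 ≤ continuation, so V_u = 0.0000
Node d (S = 72): continuation = 1/1.01·[0.2750·0.0000 + 0.7250·8.3842] = 6.0183; exercise value = 0.0000 ≤ continuation, so V_d = 6.0183
Node 0 (S = 80): continuation = 1/1.01·[0.2750·0.0000 + 0.7250·6.0183] = 4.3201; exercise value = 0.0000 ≤ continuation, so V_0 = 4.3201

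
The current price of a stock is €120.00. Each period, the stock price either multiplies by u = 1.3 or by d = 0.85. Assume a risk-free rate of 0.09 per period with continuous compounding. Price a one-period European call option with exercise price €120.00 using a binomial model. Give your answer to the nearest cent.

€17.85

Risk-neutral probability p = (e^0.09 − 0.85)/(1.3 − 0.85) = 0.2442/0.4500 = 0.5426
Terminal stock prices: S_u = 156, S_d = 102
Terminal payoffs (S − K): max(36, 0) = 36, max(-18, 0) = 0
Node 0 (S = 120): V_0 = e^(−0.09)·[0.5426·36.0000 + 0.4574·0.0000] = 17.8527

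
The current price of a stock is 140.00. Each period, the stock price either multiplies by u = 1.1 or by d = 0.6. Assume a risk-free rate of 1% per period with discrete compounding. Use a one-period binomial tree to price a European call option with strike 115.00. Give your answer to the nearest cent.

31.66

Risk-neutral probability p = (1 + 0.01 − 0.6)/(1.1 − 0.6) = 0.4100/0.5000 = 0.8200
Terminal stock prices: S_u = 154, S_d = 84
Terminal payoffs (S − K): max(39, 0) = 39, max(-31, 0) = 0
Node 0 (S = 140): V_0 = 1/1.01·[0.8200·39.0000 + 0.1800·0.0000] = 31.6634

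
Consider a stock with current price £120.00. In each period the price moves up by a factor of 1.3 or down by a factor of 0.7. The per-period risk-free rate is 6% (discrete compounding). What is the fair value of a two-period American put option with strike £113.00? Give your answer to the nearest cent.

£11.76

Risk-neutral probability p = (1 + 0.06 − 0.7)/(1.3 − 0.7) = 0.3600/0.6000 = 0.6000
Terminal stock prices: S_uu = 202.8, S_ud = 109.2, S_dd = 58.8
Terminal payoffs (K − S): max(-89.8, 0) = 0, max(3.8, 0) = 3.8, max(54.2, 0) = 54.2
Node u (S = 156): continuation = 1/1.06·[0.6000·0.0000 + 0.4000·3.8000] = 1.4340; exercise value = 0.0000 ≤ continuation, so V_u = 1.4340
Node d (S = 84): continuation = 1/1.06·[0.6000·3.8000 + 0.4000·54.2000] = 22.6038; exercise value = 29.0000 > continuation, so V_d = 29.0000 (exercise)
Node 0 (S = 120): continuation = 1/1.06·[0.6000·1.4340 + 0.4000·29.0000] = 11.7551; exercise value = 0.0000 ≤ continuation, so V_0 = 11.7551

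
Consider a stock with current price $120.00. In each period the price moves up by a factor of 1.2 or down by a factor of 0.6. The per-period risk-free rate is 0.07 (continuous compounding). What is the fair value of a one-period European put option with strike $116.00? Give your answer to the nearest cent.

$8.72

Risk-neutral probability p = (e^0.07 − 0.6)/(1.2 − 0.6) = 0.4725/0.6000 = 0.7875
Terminal stock prices: S_u = 144, S_d = 72
Terminal payoffs (K − S): max(-28, 0) = 0, max(44, 0) = 44
Node 0 (S = 120): V_0 = e^(−0.07)·[0.7875·0.0000 + 0.2125·44.0000] = 8.7173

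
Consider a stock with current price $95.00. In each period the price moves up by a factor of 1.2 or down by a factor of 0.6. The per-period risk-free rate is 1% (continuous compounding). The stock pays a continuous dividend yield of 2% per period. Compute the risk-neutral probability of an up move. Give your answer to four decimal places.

Per-period risk-free factor R = e^0.01 = 1.0101; dividend-adjusted growth = e^(0.01−0.02) = 0.9900.
Risk-neutral probability p = (0.9900 − 0.6)/(1.2 − 0.6) = 0.3900/0.6000 = 0.6501

p = 0.6501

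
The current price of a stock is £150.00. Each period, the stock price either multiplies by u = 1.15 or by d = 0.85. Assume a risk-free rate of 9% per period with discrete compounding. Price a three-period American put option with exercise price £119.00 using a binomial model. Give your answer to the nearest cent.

Risk-neutral probability p = (1 + 0.09 − 0.85)/(1.15 − 0.85) = 0.2400/0.3000 = 0.8000
Terminal stock prices: S_uuu = 228.1, S_uud = 168.6, S_udd = 124.6, S_ddd = 92.12
Terminal payoffs (K − S): max(-109.1, 0) = 0, max(-49.62, 0) = 0, max(-5.631, 0) = 0, max(26.88, 0) = 26.88
Node uu (S = 198.4): continuation = 1/1.09·[0.8000·0.0000 + 0.2000·0.0000] = 0.0000; exercise value = 0.0000 ≤ continuation, so V_uu = 0.0000
Node ud (S = 146.6): continuation = 1/1.09·[0.8000·0.0000 + 0.2000·0.0000] = 0.0000; exercise value = 0.0000 ≤ continuation, so V_ud = 0.0000
Node dd (S = 108.4): continuation = 1/1.09·[0.8000·0.0000 + 0.2000·26.8813] = 4.9323; exercise value = 10.6250 > continuation, so V_dd = 10.6250 (exercise)
Node u (S = 172.5): continuation = 1/1.09·[0.8000·0.0000 + 0.2000·0.0000] = 0.0000; exercise value = 0.0000 ≤ continuation, so V_u = 0.0000
Node d (S = 127.5): continuation = 1/1.09·[0.8000·0.0000 + 0.2000·10.6250] = 1.9495; exercise value = 0.0000 ≤ continuation, so V_d = 1.9495
Node 0 (S = 150): continuation = 1/1.09·[0.8000·0.0000 + 0.2000·1.9495] = 0.3577; exercise value = 0.0000 ≤ continuation, so V_0 = 0.3577

£0.36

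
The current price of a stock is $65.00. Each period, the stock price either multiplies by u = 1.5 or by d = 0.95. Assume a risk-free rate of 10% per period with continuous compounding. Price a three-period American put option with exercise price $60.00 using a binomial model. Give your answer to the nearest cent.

$1.17

Risk-neutral probability p = (e^0.1 − 0.95)/(1.5 − 0.95) = 0.1552/0.5500 = 0.2821
Terminal stock prices: S_uuu = 219.4, S_uud = 138.9, S_udd = 87.99, S_ddd = 55.73
Terminal payoffs (K − S): max(-159.4, 0) = 0, max(-78.94, 0) = 0, max(-27.99, 0) = 0, max(4.271, 0) = 4.271
Node uu (S = 146.2): continuation = e^(−0.1)·[0.2821·0.0000 + 0.7179·0.0000] = 0.0000; exercise value = 0.0000 ≤ continuation, so V_uu = 0.0000
Node ud (S = 92.62): continuation = e^(−0.1)·[0.2821·0.0000 + 0.7179·0.0000] = 0.0000; exercise value = 0.0000 ≤ continuation, so V_ud = 0.0000
Node dd (S = 58.66): continuation = e^(−0.1)·[0.2821·0.0000 + 0.7179·4.2706] = 2.7740; exercise value = 1.3375 ≤ continuation, so V_dd = 2.7740
Node u (S = 97.5): continuation = e^(−0.1)·[0.2821·0.0000 + 0.7179·0.0000] = 0.0000; exercise value = 0.0000 ≤ continuation, so V_u = 0.0000
Node d (S = 61.75): continuation = e^(−0.1)·[0.2821·0.0000 + 0.7179·2.7740] = 1.8019; exercise value = 0.0000 ≤ continuation, so V_d = 1.8019
Node 0 (S = 65): continuation = e^(−0.1)·[0.2821·0.0000 + 0.7179·1.8019] = 1.1704; exercise value = 0.0000 ≤ continuation, so V_0 = 1.1704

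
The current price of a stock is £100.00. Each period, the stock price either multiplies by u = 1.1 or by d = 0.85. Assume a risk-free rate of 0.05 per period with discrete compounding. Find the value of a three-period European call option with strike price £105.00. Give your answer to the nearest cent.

£12.43

Risk-neutral probability p = (1 + 0.05 − 0.85)/(1.1 − 0.85) = 0.2000/0.2500 = 0.8000
Terminal stock prices: S_uuu = 133.1, S_uud = 102.9, S_udd = 79.48, S_ddd = 61.41
Terminal payoffs (S − K): max(28.1, 0) = 28.1, max(-2.15, 0) = 0, max(-25.52, 0) = 0, max(-43.59, 0) = 0
Node uu (S = 121): V_uu = 1/1.05·[0.8000·28.1000 + 0.2000·0.0000] = 21.4095
Node ud (S = 93.5): V_ud = 1/1.05·[0.8000·0.0000 + 0.2000·0.0000] = 0.0000
Node dd (S = 72.25): V_dd = 1/1.05·[0.8000·0.0000 + 0.2000·0.0000] = 0.0000
Node u (S = 110): V_u = 1/1.05·[0.8000·21.4095 + 0.2000·0.0000] = 16.3120
Node d (S = 85): V_d = 1/1.05·[0.8000·0.0000 + 0.2000·0.0000] = 0.0000
Node 0 (S = 100): V_0 = 1/1.05·[0.8000·16.3120 + 0.2000·0.0000] = 12.4282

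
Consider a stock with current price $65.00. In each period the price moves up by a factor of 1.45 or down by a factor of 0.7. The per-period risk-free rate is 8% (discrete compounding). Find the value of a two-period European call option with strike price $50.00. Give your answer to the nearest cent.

Risk-neutral probability p = (1 + 0.08 − 0.7)/(1.45 − 0.7) = 0.3800/0.7500 = 0.5067
Terminal stock prices: S_uu = 136.7, S_ud = 65.97, S_dd = 31.85
Terminal payoffs (S − K): max(86.66, 0) = 86.66, max(15.97, 0) = 15.97, max(-18.15, 0) = 0
Node u (S = 94.25): V_u = 1/1.08·[0.5067·86.6625 + 0.4933·15.9750] = 47.9537
Node d (S = 45.5): V_d = 1/1.08·[0.5067·15.9750 + 0.4933·0.0000] = 7.4944
Node 0 (S = 65): V_0 = 1/1.08·[0.5067·47.9537 + 0.4933·7.4944] = 25.9202

$25.92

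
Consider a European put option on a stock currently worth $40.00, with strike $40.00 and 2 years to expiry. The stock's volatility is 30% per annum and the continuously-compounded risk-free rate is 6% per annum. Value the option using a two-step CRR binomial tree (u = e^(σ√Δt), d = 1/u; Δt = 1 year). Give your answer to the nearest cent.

$3.58

CRR parameters: u = e^(σ√Δt) = e^(0.3·√1) = 1.3499, d = 1/u = 0.7408
Per-period rate: rΔt = 0.06·1 = 0.06, so R = e^0.06 = 1.0618
Risk-neutral probability p = (e^0.06 − 0.7408)/(1.3499 − 0.7408) = 0.3210/0.6090 = 0.5271
Terminal stock prices: S_uu = 72.88, S_ud = 40, S_dd = 21.95
Terminal payoffs (K − S): max(-32.88, 0) = 0, max(0, 0) = 0, max(18.05, 0) = 18.05
Node u (S = 53.99): V_u = e^(−0.06)·[0.5271·0.0000 + 0.4729·0.0000] = 0.0000
Node d (S = 29.63): V_d = e^(−0.06)·[0.5271·0.0000 + 0.4729·18.0475] = 8.0379
Node 0 (S = 40): V_0 = e^(−0.06)·[0.5271·0.0000 + 0.4729·8.0379] = 3.5798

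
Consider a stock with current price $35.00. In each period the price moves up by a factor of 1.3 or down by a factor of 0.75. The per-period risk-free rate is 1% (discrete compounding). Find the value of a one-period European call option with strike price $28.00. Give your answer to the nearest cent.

$8.19

Risk-neutral probability p = (1 + 0.01 − 0.75)/(1.3 − 0.75) = 0.2600/0.5500 = 0.4727
Terminal stock prices: S_u = 45.5, S_d = 26.25
Terminal payoffs (S − K): max(17.5, 0) = 17.5, max(-1.75, 0) = 0
Node 0 (S = 35): V_0 = 1/1.01·[0.4727·17.5000 + 0.5273·0.0000] = 8.1908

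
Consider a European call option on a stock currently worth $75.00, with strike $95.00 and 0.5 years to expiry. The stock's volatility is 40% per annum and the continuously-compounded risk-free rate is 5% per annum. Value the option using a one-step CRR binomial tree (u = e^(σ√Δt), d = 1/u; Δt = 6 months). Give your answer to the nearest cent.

CRR parameters: u = e^(σ√Δt) = e^(0.4·√0.5) = 1.3269, d = 1/u = 0.7536
Per-period rate: rΔt = 0.05·0.5 = 0.025, so R = e^0.025 = 1.0253
Risk-neutral probability p = (e^0.025 − 0.7536)/(1.3269 − 0.7536) = 0.2717/0.5733 = 0.4739
Terminal stock prices: S_u = 99.52, S_d = 56.52
Terminal payoffs (S − K): max(4.517, 0) = 4.517, max(-38.48, 0) = 0
Node 0 (S = 75): V_0 = e^(−0.025)·[0.4739·4.5172 + 0.5261·0.0000] = 2.0879

$2.09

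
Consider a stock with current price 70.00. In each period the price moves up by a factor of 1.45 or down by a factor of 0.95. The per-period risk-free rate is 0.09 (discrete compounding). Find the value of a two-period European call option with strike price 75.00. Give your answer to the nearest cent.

Risk-neutral probability p = (1 + 0.09 − 0.95)/(1.45 − 0.95) = 0.1400/0.5000 = 0.2800
Terminal stock prices: S_uu = 147.2, S_ud = 96.42, S_dd = 63.17
Terminal payoffs (S − K): max(72.18, 0) = 72.18, max(21.42, 0) = 21.42, max(-11.83, 0) = 0
Node u (S = 101.5): V_u = 1/1.09·[0.2800·72.1750 + 0.7200·21.4250] = 32.6927
Node d (S = 66.5): V_d = 1/1.09·[0.2800·21.4250 + 0.7200·0.0000] = 5.5037
Node 0 (S = 70): V_0 = 1/1.09·[0.2800·32.6927 + 0.7200·5.5037] = 12.0336

12.03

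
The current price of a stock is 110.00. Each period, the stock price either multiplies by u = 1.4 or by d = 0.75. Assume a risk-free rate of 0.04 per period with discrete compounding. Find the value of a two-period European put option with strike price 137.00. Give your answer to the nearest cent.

31.13

Risk-neutral probability p = (1 + 0.04 − 0.75)/(1.4 − 0.75) = 0.2900/0.6500 = 0.4462
Terminal stock prices: S_uu = 215.6, S_ud = 115.5, S_dd = 61.88
Terminal payoffs (K − S): max(-78.6, 0) = 0, max(21.5, 0) = 21.5, max(75.12, 0) = 75.12
Node u (S = 154): V_u = 1/1.04·[0.4462·0.0000 + 0.5538·21.5000] = 11.4497
Node d (S = 82.5): V_d = 1/1.04·[0.4462·21.5000 + 0.5538·75.1250] = 49.2308
Node 0 (S = 110): V_0 = 1/1.04·[0.4462·11.4497 + 0.5538·49.2308] = 31.1294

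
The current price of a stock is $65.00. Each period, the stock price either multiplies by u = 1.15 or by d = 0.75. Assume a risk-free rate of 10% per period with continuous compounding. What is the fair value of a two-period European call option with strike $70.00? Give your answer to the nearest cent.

$10.30

Risk-neutral probability p = (e^0.1 − 0.75)/(1.15 − 0.75) = 0.3552/0.4000 = 0.8879
Terminal stock prices: S_uu = 85.96, S_ud = 56.06, S_dd = 36.56
Terminal payoffs (S − K): max(15.96, 0) = 15.96, max(-13.94, 0) = 0, max(-33.44, 0) = 0
Node u (S = 74.75): V_u = e^(−0.1)·[0.8879·15.9625 + 0.1121·0.0000] = 12.8247
Node d (S = 48.75): V_d = e^(−0.1)·[0.8879·0.0000 + 0.1121·0.0000] = 0.0000
Node 0 (S = 65): V_0 = e^(−0.1)·[0.8879·12.8247 + 0.1121·0.0000] = 10.3038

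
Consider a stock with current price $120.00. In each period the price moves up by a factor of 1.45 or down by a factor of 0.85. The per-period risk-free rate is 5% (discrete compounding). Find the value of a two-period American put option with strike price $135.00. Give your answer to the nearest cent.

$20.95

Risk-neutral probability p = (1 + 0.05 − 0.85)/(1.45 − 0.85) = 0.2000/0.6000 = 0.3333
Terminal stock prices: S_uu = 252.3, S_ud = 147.9, S_dd = 86.7
Terminal payoffs (K − S): max(-117.3, 0) = 0, max(-12.9, 0) = 0, max(48.3, 0) = 48.3
Node u (S = 174): continuation = 1/1.05·[0.3333·0.0000 + 0.6667·0.0000] = 0.0000; exercise value = 0.0000 ≤ continuation, so V_u = 0.0000
Node d (S = 102): continuation = 1/1.05·[0.3333·0.0000 + 0.6667·48.3000] = 30.6667; exercise value = 33.0000 > continuation, so V_d = 33.0000 (exercise)
Node 0 (S = 120): continuation = 1/1.05·[0.3333·0.0000 + 0.6667·33.0000] = 20.9524; exercise value = 15.0000 ≤ continuation, so V_0 = 20.9524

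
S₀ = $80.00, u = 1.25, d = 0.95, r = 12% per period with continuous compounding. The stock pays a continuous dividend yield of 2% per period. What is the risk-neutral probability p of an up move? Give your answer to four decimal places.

p = 0.5172

Per-period risk-free factor R = e^0.12 = 1.1275; dividend-adjusted growth = e^(0.12−0.02) = 1.1052.
Risk-neutral probability p = (1.1052 − 0.95)/(1.25 − 0.95) = 0.1552/0.3000 = 0.5172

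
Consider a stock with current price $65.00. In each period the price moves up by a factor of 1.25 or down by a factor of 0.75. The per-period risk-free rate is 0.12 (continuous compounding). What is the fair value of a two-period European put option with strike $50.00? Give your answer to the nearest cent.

Risk-neutral probability p = (e^0.12 − 0.75)/(1.25 − 0.75) = 0.3775/0.5000 = 0.7550
Terminal stock prices: S_uu = 101.6, S_ud = 60.94, S_dd = 36.56
Terminal payoffs (K − S): max(-51.56, 0) = 0, max(-10.94, 0) = 0, max(13.44, 0) = 13.44
Node u (S = 81.25): V_u = e^(−0.12)·[0.7550·0.0000 + 0.2450·0.0000] = 0.0000
Node d (S = 48.75): V_d = e^(−0.12)·[0.7550·0.0000 + 0.2450·13.4375] = 2.9200
Node 0 (S = 65): V_0 = e^(−0.12)·[0.7550·0.0000 + 0.2450·2.9200] = 0.6345

$0.63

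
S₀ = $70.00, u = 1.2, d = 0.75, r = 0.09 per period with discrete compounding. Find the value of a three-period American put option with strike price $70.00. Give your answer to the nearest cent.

Risk-neutral probability p = (1 + 0.09 − 0.75)/(1.2 − 0.75) = 0.3400/0.4500 = 0.7556
Terminal stock prices: S_uuu = 121, S_uud = 75.6, S_udd = 47.25, S_ddd = 29.53
Terminal payoffs (K − S): max(-50.96, 0) = 0, max(-5.6, 0) = 0, max(22.75, 0) = 22.75, max(40.47, 0) = 40.47
Node uu (S = 100.8): continuation = 1/1.09·[0.7556·0.0000 + 0.2444·0.0000] = 0.0000; exercise value = 0.0000 ≤ continuation, so V_uu = 0.0000
Node ud (S = 63): continuation = 1/1.09·[0.7556·0.0000 + 0.2444·22.7500] = 5.1019; exercise value = 7.0000 > continuation, so V_ud = 7.0000 (exercise)
Node dd (S = 39.38): continuation = 1/1.09·[0.7556·22.7500 + 0.2444·40.4688] = 24.8452; exercise value = 30.6250 > continuation, so V_dd = 30.6250 (exercise)
Node u (S = 84): continuation = 1/1.09·[0.7556·0.0000 + 0.2444·7.0000] = 1.5698; exercise value = 0.0000 ≤ continuation, so V_u = 1.5698
Node d (S = 52.5): continuation = 1/1.09·[0.7556·7.0000 + 0.2444·30.6250] = 11.7202; exercise value = 17.5000 > continuation, so V_d = 17.5000 (exercise)
Node 0 (S = 70): continuation = 1/1.09·[0.7556·1.5698 + 0.2444·17.5000] = 5.0127; exercise value = 0.0000 ≤ continuation, so V_0 = 5.0127

$5.01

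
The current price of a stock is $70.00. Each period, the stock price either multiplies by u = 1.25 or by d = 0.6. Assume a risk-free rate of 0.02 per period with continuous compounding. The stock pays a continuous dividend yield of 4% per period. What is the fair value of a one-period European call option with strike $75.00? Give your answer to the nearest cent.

$7.17

Per-period risk-free factor R = e^0.02 = 1.0202; dividend-adjusted growth = e^(0.02−0.04) = 0.9802.
Risk-neutral probability p = (0.9802 − 0.6)/(1.25 − 0.6) = 0.3802/0.6500 = 0.5849
Terminal stock prices: S_u = 87.5, S_d = 42
Terminal payoffs (S − K): max(12.5, 0) = 12.5, max(-33, 0) = 0
Node 0 (S = 70): V_0 = e^(−0.02)·[0.5849·12.5000 + 0.4151·0.0000] = 7.1667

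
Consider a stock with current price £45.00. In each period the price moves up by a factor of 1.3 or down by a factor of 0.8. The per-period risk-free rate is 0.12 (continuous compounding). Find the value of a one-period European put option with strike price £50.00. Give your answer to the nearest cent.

Risk-neutral probability p = (e^0.12 − 0.8)/(1.3 − 0.8) = 0.3275/0.5000 = 0.6550
Terminal stock prices: S_u = 58.5, S_d = 36
Terminal payoffs (K − S): max(-8.5, 0) = 0, max(14, 0) = 14
Node 0 (S = 45): V_0 = e^(−0.12)·[0.6550·0.0000 + 0.3450·14.0000] = 4.2839

£4.28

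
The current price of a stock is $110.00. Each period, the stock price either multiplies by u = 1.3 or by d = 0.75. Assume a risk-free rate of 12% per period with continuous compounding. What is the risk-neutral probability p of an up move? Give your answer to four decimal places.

Risk-neutral probability p = (e^0.12 − 0.75)/(1.3 − 0.75) = 0.3775/0.5500 = 0.6864

p = 0.6864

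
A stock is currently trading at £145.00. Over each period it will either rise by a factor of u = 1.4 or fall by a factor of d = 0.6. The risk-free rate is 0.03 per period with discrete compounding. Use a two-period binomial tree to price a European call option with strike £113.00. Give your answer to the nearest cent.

£50.75

Risk-neutral probability p = (1 + 0.03 − 0.6)/(1.4 − 0.6) = 0.4300/0.8000 = 0.5375
Terminal stock prices: S_uu = 284.2, S_ud = 121.8, S_dd = 52.2
Terminal payoffs (S − K): max(171.2, 0) = 171.2, max(8.8, 0) = 8.8, max(-60.8, 0) = 0
Node u (S = 203): V_u = 1/1.03·[0.5375·171.2000 + 0.4625·8.8000] = 93.2913
Node d (S = 87): V_d = 1/1.03·[0.5375·8.8000 + 0.4625·0.0000] = 4.5922
Node 0 (S = 145): V_0 = 1/1.03·[0.5375·93.2913 + 0.4625·4.5922] = 50.7456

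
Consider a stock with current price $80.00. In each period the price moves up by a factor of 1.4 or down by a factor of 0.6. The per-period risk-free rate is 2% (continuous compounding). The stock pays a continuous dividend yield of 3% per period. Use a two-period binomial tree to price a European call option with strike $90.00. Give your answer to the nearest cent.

Per-period risk-free factor R = e^0.02 = 1.0202; dividend-adjusted growth = e^(0.02−0.03) = 0.9900.
Risk-neutral probability p = (0.9900 − 0.6)/(1.4 − 0.6) = 0.3900/0.8000 = 0.4876
Terminal stock prices: S_uu = 156.8, S_ud = 67.2, S_dd = 28.8
Terminal payoffs (S − K): max(66.8, 0) = 66.8, max(-22.8, 0) = 0, max(-61.2, 0) = 0
Node u (S = 112): V_u = e^(−0.02)·[0.4876·66.8000 + 0.5124·0.0000] = 31.9242
Node d (S = 48): V_d = e^(−0.02)·[0.4876·0.0000 + 0.5124·0.0000] = 0.0000
Node 0 (S = 80): V_0 = e^(−0.02)·[0.4876·31.9242 + 0.5124·0.0000] = 15.2569

$15.26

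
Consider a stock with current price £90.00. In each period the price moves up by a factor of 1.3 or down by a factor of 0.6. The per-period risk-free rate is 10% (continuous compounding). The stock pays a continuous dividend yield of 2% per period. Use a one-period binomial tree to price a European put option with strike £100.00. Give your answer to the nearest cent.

Per-period risk-free factor R = e^0.1 = 1.1052; dividend-adjusted growth = e^(0.1−0.02) = 1.0833.
Risk-neutral probability p = (1.0833 − 0.6)/(1.3 − 0.6) = 0.4833/0.7000 = 0.6904
Terminal stock prices: S_u = 117, S_d = 54
Terminal payoffs (K − S): max(-17, 0) = 0, max(46, 0) = 46
Node 0 (S = 90): V_0 = e^(−0.1)·[0.6904·0.0000 + 0.3096·46.0000] = 12.8859

£12.89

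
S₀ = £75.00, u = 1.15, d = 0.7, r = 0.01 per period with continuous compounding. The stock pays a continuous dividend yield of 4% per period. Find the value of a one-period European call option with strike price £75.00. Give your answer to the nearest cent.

£6.69

Per-period risk-free factor R = e^0.01 = 1.0101; dividend-adjusted growth = e^(0.01−0.04) = 0.9704.
Risk-neutral probability p = (0.9704 − 0.7)/(1.15 − 0.7) = 0.2704/0.4500 = 0.6010
Terminal stock prices: S_u = 86.25, S_d = 52.5
Terminal payoffs (S − K): max(11.25, 0) = 11.25, max(-22.5, 0) = 0
Node 0 (S = 75): V_0 = e^(−0.01)·[0.6010·11.2500 + 0.3990·0.0000] = 6.6939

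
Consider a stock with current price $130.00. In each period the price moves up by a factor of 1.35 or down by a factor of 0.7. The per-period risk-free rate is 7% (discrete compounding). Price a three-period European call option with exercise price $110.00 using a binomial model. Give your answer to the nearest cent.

$50.68

Risk-neutral probability p = (1 + 0.07 − 0.7)/(1.35 − 0.7) = 0.3700/0.6500 = 0.5692
Terminal stock prices: S_uuu = 319.8, S_uud = 165.8, S_udd = 85.99, S_ddd = 44.59
Terminal payoffs (S − K): max(209.8, 0) = 209.8, max(55.85, 0) = 55.85, max(-24.01, 0) = 0, max(-65.41, 0) = 0
Node uu (S = 236.9): V_uu = 1/1.07·[0.5692·209.8488 + 0.4308·55.8475] = 134.1213
Node ud (S = 122.8): V_ud = 1/1.07·[0.5692·55.8475 + 0.4308·0.0000] = 29.7104
Node dd (S = 63.7): V_dd = 1/1.07·[0.5692·0.0000 + 0.4308·0.0000] = 0.0000
Node u (S = 175.5): V_u = 1/1.07·[0.5692·134.1213 + 0.4308·29.7104] = 83.3124
Node d (S = 91): V_d = 1/1.07·[0.5692·29.7104 + 0.4308·0.0000] = 15.8057
Node 0 (S = 130): V_0 = 1/1.07·[0.5692·83.3124 + 0.4308·15.8057] = 50.6847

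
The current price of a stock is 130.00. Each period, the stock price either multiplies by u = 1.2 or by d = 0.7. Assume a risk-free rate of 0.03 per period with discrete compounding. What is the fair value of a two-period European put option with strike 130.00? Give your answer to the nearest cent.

16.02

Risk-neutral probability p = (1 + 0.03 − 0.7)/(1.2 − 0.7) = 0.3300/0.5000 = 0.6600
Terminal stock prices: S_uu = 187.2, S_ud = 109.2, S_dd = 63.7
Terminal payoffs (K − S): max(-57.2, 0) = 0, max(20.8, 0) = 20.8, max(66.3, 0) = 66.3
Node u (S = 156): V_u = 1/1.03·[0.6600·0.0000 + 0.3400·20.8000] = 6.8660
Node d (S = 91): V_d = 1/1.03·[0.6600·20.8000 + 0.3400·66.3000] = 35.2136
Node 0 (S = 130): V_0 = 1/1.03·[0.6600·6.8660 + 0.3400·35.2136] = 16.0235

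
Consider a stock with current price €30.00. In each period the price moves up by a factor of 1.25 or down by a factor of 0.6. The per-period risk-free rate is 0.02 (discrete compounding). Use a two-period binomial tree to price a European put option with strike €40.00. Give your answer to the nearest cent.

Risk-neutral probability p = (1 + 0.02 − 0.6)/(1.25 − 0.6) = 0.4200/0.6500 = 0.6462
Terminal stock prices: S_uu = 46.88, S_ud = 22.5, S_dd = 10.8
Terminal payoffs (K − S): max(-6.875, 0) = 0, max(17.5, 0) = 17.5, max(29.2, 0) = 29.2
Node u (S = 37.5): V_u = 1/1.02·[0.6462·0.0000 + 0.3538·17.5000] = 6.0709
Node d (S = 18): V_d = 1/1.02·[0.6462·17.5000 + 0.3538·29.2000] = 21.2157
Node 0 (S = 30): V_0 = 1/1.02·[0.6462·6.0709 + 0.3538·21.2157] = 11.2057

€11.21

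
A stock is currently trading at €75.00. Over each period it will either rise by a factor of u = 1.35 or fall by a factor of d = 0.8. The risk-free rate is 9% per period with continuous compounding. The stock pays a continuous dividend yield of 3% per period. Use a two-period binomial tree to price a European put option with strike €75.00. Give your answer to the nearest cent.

Per-period risk-free factor R = e^0.09 = 1.0942; dividend-adjusted growth = e^(0.09−0.03) = 1.0618.
Risk-neutral probability p = (1.0618 − 0.8)/(1.35 − 0.8) = 0.2618/0.5500 = 0.4761
Terminal stock prices: S_uu = 136.7, S_ud = 81, S_dd = 48
Terminal payoffs (K − S): max(-61.69, 0) = 0, max(-6, 0) = 0, max(27, 0) = 27
Node u (S = 101.2): V_u = e^(−0.09)·[0.4761·0.0000 + 0.5239·0.0000] = 0.0000
Node d (S = 60): V_d = e^(−0.09)·[0.4761·0.0000 + 0.5239·27.0000] = 12.9287
Node 0 (S = 75): V_0 = e^(−0.09)·[0.4761·0.0000 + 0.5239·12.9287] = 6.1907

€6.19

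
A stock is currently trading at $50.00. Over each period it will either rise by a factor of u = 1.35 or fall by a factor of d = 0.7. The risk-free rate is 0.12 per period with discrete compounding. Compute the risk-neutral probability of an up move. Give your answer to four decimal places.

Risk-neutral probability p = (1 + 0.12 − 0.7)/(1.35 − 0.7) = 0.4200/0.6500 = 0.6462

p = 0.6462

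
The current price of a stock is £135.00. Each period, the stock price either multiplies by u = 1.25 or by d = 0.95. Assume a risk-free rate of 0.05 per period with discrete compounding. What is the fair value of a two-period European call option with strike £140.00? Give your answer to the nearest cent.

£15.34

Risk-neutral probability p = (1 + 0.05 − 0.95)/(1.25 − 0.95) = 0.1000/0.3000 = 0.3333
Terminal stock prices: S_uu = 210.9, S_ud = 160.3, S_dd = 121.8
Terminal payoffs (S − K): max(70.94, 0) = 70.94, max(20.31, 0) = 20.31, max(-18.16, 0) = 0
Node u (S = 168.8): V_u = 1/1.05·[0.3333·70.9375 + 0.6667·20.3125] = 35.4167
Node d (S = 128.2): V_d = 1/1.05·[0.3333·20.3125 + 0.6667·0.0000] = 6.4484
Node 0 (S = 135): V_0 = 1/1.05·[0.3333·35.4167 + 0.6667·6.4484] = 15.3376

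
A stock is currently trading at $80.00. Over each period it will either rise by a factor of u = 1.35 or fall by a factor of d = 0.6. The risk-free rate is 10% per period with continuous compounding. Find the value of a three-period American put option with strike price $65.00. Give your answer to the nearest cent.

$6.41

Risk-neutral probability p = (e^0.1 − 0.6)/(1.35 − 0.6) = 0.5052/0.7500 = 0.6736
Terminal stock prices: S_uuu = 196.8, S_uud = 87.48, S_udd = 38.88, S_ddd = 17.28
Terminal payoffs (K − S): max(-131.8, 0) = 0, max(-22.48, 0) = 0, max(26.12, 0) = 26.12, max(47.72, 0) = 47.72
Node uu (S = 145.8): continuation = e^(−0.1)·[0.6736·0.0000 + 0.3264·0.0000] = 0.0000; exercise value = 0.0000 ≤ continuation, so V_uu = 0.0000
Node ud (S = 64.8): continuation = e^(−0.1)·[0.6736·0.0000 + 0.3264·26.1200] = 7.7152; exercise value = 0.2000 ≤ continuation, so V_ud = 7.7152
Node dd (S = 28.8): continuation = e^(−0.1)·[0.6736·26.1200 + 0.3264·47.7200] = 30.0144; exercise value = 36.2000 > continuation, so V_dd = 36.2000 (exercise)
Node u (S = 108): continuation = e^(−0.1)·[0.6736·0.0000 + 0.3264·7.7152] = 2.2789; exercise value = 0.0000 ≤ continuation, so V_u = 2.2789
Node d (S = 48): continuation = e^(−0.1)·[0.6736·7.7152 + 0.3264·36.2000] = 15.3947; exercise value = 17.0000 > continuation, so V_d = 17.0000 (exercise)
Node 0 (S = 80): continuation = e^(−0.1)·[0.6736·2.2789 + 0.3264·17.0000] = 6.4102; exercise value = 0.0000 ≤ continuation, so V_0 = 6.4102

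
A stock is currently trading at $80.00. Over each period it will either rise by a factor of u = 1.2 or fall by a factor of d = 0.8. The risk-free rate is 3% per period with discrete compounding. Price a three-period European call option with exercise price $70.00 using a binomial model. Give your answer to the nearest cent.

$20.42

Risk-neutral probability p = (1 + 0.03 − 0.8)/(1.2 − 0.8) = 0.2300/0.4000 = 0.5750
Terminal stock prices: S_uuu = 138.2, S_uud = 92.16, S_udd = 61.44, S_ddd = 40.96
Terminal payoffs (S − K): max(68.24, 0) = 68.24, max(22.16, 0) = 22.16, max(-8.56, 0) = 0, max(-29.04, 0) = 0
Node uu (S = 115.2): V_uu = 1/1.03·[0.5750·68.2400 + 0.4250·22.1600] = 47.2388
Node ud (S = 76.8): V_ud = 1/1.03·[0.5750·22.1600 + 0.4250·0.0000] = 12.3709
Node dd (S = 51.2): V_dd = 1/1.03·[0.5750·0.0000 + 0.4250·0.0000] = 0.0000
Node u (S = 96): V_u = 1/1.03·[0.5750·47.2388 + 0.4250·12.3709] = 31.4757
Node d (S = 64): V_d = 1/1.03·[0.5750·12.3709 + 0.4250·0.0000] = 6.9061
Node 0 (S = 80): V_0 = 1/1.03·[0.5750·31.4757 + 0.4250·6.9061] = 20.4210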